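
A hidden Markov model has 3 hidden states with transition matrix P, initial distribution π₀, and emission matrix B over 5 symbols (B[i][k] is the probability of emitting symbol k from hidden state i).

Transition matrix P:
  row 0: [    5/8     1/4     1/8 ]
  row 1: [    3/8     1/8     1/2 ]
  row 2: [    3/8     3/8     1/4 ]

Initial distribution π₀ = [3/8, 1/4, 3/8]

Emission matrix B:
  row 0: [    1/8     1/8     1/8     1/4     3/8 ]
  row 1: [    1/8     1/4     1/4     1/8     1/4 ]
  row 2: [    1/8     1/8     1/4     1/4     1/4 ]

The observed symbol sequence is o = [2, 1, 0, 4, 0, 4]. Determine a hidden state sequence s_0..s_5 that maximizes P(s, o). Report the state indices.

t=0: δ = [4.688e-02, 6.250e-02, 9.375e-02]  (obs o_0=2)
t=1: δ = [4.395e-03, 8.789e-03, 3.906e-03]  ψ = [2, 2, 1]  (obs o_1=1)
t=2: δ = [4.120e-04, 1.831e-04, 5.493e-04]  ψ = [1, 2, 1]  (obs o_2=0)
t=3: δ = [9.656e-05, 5.150e-05, 3.433e-05]  ψ = [0, 2, 2]  (obs o_3=4)
t=4: δ = [7.544e-06, 3.017e-06, 3.219e-06]  ψ = [0, 0, 1]  (obs o_4=0)
t=5: δ = [1.768e-06, 4.715e-07, 3.772e-07]  ψ = [0, 0, 1]  (obs o_5=4)
backtrack: best end state = 0; path = [2, 1, 0, 0, 0, 0]

path = [2, 1, 0, 0, 0, 0]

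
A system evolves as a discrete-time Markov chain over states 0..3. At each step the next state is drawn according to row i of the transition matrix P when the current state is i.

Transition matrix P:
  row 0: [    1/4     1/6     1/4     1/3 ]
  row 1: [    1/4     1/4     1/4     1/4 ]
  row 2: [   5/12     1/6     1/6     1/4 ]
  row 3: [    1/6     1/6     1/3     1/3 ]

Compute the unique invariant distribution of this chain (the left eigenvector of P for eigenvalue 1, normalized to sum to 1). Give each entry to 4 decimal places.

π = [0.2675, 0.1818, 0.2536, 0.2970]

Balance equations π_j = Σ_i π_i·P[i][j]:
  π_0 = 1/4·π_0 + 1/4·π_1 + 5/12·π_2 + 1/6·π_3
  π_1 = 1/6·π_0 + 1/4·π_1 + 1/6·π_2 + 1/6·π_3
  π_2 = 1/4·π_0 + 1/4·π_1 + 1/6·π_2 + 1/3·π_3
  normalize: π_0 + π_1 + π_2 + π_3 = 1
Solving the linear system gives exactly π = [42/157, 2/11, 438/1727, 513/1727].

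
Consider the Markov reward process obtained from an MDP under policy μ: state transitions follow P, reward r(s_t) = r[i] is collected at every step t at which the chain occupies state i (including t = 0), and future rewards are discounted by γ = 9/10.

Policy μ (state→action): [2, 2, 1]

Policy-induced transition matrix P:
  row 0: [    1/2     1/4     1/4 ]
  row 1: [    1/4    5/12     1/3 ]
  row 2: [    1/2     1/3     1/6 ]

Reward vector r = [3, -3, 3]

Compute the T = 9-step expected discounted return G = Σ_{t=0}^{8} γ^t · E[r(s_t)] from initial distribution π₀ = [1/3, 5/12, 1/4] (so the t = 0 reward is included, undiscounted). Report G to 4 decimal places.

t=0: π = [0.3333, 0.4167, 0.2500], E[r] = 0.5000, γ^t·E[r] = 0.500000, running G = 0.500000
t=1: π = [0.3958, 0.3403, 0.2639], E[r] = 0.9583, γ^t·E[r] = 0.862500, running G = 1.362500
t=2: π = [0.4149, 0.3287, 0.2564], E[r] = 1.0278, γ^t·E[r] = 0.832500, running G = 2.195000
t=3: π = [0.4178, 0.3261, 0.2560], E[r] = 1.0431, γ^t·E[r] = 0.760430, running G = 2.955430
t=4: π = [0.4185, 0.3257, 0.2558], E[r] = 1.0458, γ^t·E[r] = 0.686174, running G = 3.641604
t=5: π = [0.4186, 0.3256, 0.2558], E[r] = 1.0464, γ^t·E[r] = 0.617880, running G = 4.259484
t=6: π = [0.4186, 0.3256, 0.2558], E[r] = 1.0465, γ^t·E[r] = 0.556146, running G = 4.815630
t=7: π = [0.4186, 0.3256, 0.2558], E[r] = 1.0465, γ^t·E[r] = 0.500541, running G = 5.316171
t=8: π = [0.4186, 0.3256, 0.2558], E[r] = 1.0465, γ^t·E[r] = 0.450489, running G = 5.766659

G = 5.7667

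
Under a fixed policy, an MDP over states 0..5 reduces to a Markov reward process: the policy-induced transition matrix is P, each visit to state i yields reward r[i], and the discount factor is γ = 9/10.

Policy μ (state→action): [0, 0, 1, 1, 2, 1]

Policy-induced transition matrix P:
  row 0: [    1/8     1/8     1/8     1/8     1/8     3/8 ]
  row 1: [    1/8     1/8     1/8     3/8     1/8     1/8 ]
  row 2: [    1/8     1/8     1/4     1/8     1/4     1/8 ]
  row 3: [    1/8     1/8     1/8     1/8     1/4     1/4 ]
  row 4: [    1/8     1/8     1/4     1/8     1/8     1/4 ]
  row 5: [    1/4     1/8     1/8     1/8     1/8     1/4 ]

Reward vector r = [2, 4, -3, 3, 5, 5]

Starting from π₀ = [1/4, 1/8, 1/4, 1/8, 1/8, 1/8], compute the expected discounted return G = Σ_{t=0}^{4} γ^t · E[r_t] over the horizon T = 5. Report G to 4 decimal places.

t=0: π = [0.2500, 0.1250, 0.2500, 0.1250, 0.1250, 0.1250], E[r] = 1.8750, γ^t·E[r] = 1.875000, running G = 1.875000
t=1: π = [0.1406, 0.1250, 0.1719, 0.1563, 0.1719, 0.2344], E[r] = 2.7656, γ^t·E[r] = 2.489063, running G = 4.364063
t=2: π = [0.1543, 0.1250, 0.1680, 0.1563, 0.1660, 0.2305], E[r] = 2.7559, γ^t·E[r] = 2.232246, running G = 6.596309
t=3: π = [0.1538, 0.1250, 0.1667, 0.1563, 0.1655, 0.2327], E[r] = 2.7671, γ^t·E[r] = 2.017208, running G = 8.613517
t=4: π = [0.1541, 0.1250, 0.1665, 0.1563, 0.1654, 0.2328], E[r] = 2.7680, γ^t·E[r] = 1.816068, running G = 10.429585

G = 10.4296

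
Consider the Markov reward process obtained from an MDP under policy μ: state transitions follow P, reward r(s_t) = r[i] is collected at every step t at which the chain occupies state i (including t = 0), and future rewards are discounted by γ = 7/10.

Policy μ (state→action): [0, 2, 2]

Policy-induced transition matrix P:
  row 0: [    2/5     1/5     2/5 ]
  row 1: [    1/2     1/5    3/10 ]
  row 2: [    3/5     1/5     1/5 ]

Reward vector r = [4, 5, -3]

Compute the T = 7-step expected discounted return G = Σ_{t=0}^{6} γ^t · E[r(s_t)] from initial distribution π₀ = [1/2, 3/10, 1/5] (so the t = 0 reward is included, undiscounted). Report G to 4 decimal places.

G = 6.9260

t=0: π = [0.5000, 0.3000, 0.2000], E[r] = 2.9000, γ^t·E[r] = 2.900000, running G = 2.900000
t=1: π = [0.4700, 0.2000, 0.3300], E[r] = 1.8900, γ^t·E[r] = 1.323000, running G = 4.223000
t=2: π = [0.4860, 0.2000, 0.3140], E[r] = 2.0020, γ^t·E[r] = 0.980980, running G = 5.203980
t=3: π = [0.4828, 0.2000, 0.3172], E[r] = 1.9796, γ^t·E[r] = 0.679003, running G = 5.882983
t=4: π = [0.4834, 0.2000, 0.3166], E[r] = 1.9841, γ^t·E[r] = 0.476378, running G = 6.359360
t=5: π = [0.4833, 0.2000, 0.3167], E[r] = 1.9832, γ^t·E[r] = 0.333314, running G = 6.692674
t=6: π = [0.4833, 0.2000, 0.3167], E[r] = 1.9834, γ^t·E[r] = 0.233341, running G = 6.926015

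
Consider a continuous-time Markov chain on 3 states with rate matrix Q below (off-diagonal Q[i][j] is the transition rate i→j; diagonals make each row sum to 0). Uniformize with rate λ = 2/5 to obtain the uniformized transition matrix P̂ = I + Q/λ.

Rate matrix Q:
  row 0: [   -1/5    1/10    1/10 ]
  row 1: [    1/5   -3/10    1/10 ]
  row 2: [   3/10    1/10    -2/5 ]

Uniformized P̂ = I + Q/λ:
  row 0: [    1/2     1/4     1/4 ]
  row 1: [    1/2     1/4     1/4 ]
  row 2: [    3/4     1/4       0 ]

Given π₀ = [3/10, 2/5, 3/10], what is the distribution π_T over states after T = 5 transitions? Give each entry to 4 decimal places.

t=0: π = [0.3000, 0.4000, 0.3000]
t=1: π = [0.5750, 0.2500, 0.1750]
t=2: π = [0.5438, 0.2500, 0.2063]
t=3: π = [0.5516, 0.2500, 0.1984]
t=4: π = [0.5496, 0.2500, 0.2004]
t=5: π = [0.5501, 0.2500, 0.1999]

π = [0.5501, 0.2500, 0.1999]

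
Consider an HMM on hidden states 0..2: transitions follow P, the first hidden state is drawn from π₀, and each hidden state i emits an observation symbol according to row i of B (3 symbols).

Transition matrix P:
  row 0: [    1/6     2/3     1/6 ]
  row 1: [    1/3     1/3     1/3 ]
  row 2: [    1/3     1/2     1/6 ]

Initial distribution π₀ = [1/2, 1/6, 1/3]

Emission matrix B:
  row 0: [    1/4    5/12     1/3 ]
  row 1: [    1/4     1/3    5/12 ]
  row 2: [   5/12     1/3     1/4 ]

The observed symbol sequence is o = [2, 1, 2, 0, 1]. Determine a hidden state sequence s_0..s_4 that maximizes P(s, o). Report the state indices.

path = [0, 1, 1, 2, 1]

t=0: δ = [1.667e-01, 6.944e-02, 8.333e-02]  (obs o_0=2)
t=1: δ = [1.157e-02, 3.704e-02, 9.259e-03]  ψ = [0, 0, 0]  (obs o_1=1)
t=2: δ = [4.115e-03, 5.144e-03, 3.086e-03]  ψ = [1, 1, 1]  (obs o_2=2)
t=3: δ = [4.287e-04, 6.859e-04, 7.144e-04]  ψ = [1, 0, 1]  (obs o_3=0)
t=4: δ = [9.923e-05, 1.191e-04, 7.621e-05]  ψ = [2, 2, 1]  (obs o_4=1)
backtrack: best end state = 1; path = [0, 1, 1, 2, 1]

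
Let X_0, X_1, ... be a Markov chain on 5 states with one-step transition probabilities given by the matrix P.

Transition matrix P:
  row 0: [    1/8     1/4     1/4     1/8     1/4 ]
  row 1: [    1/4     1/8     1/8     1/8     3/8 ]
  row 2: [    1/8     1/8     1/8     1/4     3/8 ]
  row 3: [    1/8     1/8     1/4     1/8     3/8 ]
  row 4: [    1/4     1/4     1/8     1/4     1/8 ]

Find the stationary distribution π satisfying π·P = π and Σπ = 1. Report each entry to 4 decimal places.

π = [0.1831, 0.1831, 0.1706, 0.1815, 0.2817]

Balance equations π_j = Σ_i π_i·P[i][j]:
  π_0 = 1/8·π_0 + 1/4·π_1 + 1/8·π_2 + 1/8·π_3 + 1/4·π_4
  π_1 = 1/4·π_0 + 1/8·π_1 + 1/8·π_2 + 1/8·π_3 + 1/4·π_4
  π_2 = 1/4·π_0 + 1/8·π_1 + 1/8·π_2 + 1/4·π_3 + 1/8·π_4
  π_3 = 1/8·π_0 + 1/8·π_1 + 1/4·π_2 + 1/8·π_3 + 1/4·π_4
  normalize: π_0 + π_1 + π_2 + π_3 + π_4 = 1
Solving the linear system gives exactly π = [13/71, 13/71, 109/639, 116/639, 20/71].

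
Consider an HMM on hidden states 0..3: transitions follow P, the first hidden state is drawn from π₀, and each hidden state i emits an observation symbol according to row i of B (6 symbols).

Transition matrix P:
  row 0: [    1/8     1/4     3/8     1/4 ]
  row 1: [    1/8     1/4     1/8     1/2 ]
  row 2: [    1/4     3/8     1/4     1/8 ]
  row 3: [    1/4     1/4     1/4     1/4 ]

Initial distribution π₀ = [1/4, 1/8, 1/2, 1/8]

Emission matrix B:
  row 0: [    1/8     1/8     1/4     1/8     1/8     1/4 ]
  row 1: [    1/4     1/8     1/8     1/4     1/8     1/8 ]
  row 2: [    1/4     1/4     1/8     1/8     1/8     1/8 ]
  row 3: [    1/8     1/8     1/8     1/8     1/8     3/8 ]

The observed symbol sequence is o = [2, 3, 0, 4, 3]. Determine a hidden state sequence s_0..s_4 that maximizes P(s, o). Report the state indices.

path = [2, 1, 1, 3, 1]

t=0: δ = [6.250e-02, 1.562e-02, 6.250e-02, 1.562e-02]  (obs o_0=2)
t=1: δ = [1.953e-03, 5.859e-03, 2.930e-03, 1.953e-03]  ψ = [2, 2, 0, 0]  (obs o_1=3)
t=2: δ = [9.155e-05, 3.662e-04, 1.831e-04, 3.662e-04]  ψ = [1, 1, 0, 1]  (obs o_2=0)
t=3: δ = [1.144e-05, 1.144e-05, 1.144e-05, 2.289e-05]  ψ = [3, 1, 3, 1]  (obs o_3=4)
t=4: δ = [7.153e-07, 1.431e-06, 7.153e-07, 7.153e-07]  ψ = [3, 3, 3, 1]  (obs o_4=3)
backtrack: best end state = 1; path = [2, 1, 1, 3, 1]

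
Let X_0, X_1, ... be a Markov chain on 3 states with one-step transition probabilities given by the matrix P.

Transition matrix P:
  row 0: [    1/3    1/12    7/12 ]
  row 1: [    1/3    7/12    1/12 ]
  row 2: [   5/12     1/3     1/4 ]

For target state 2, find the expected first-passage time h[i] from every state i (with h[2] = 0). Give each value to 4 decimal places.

h = [2.0000, 4.0000, 0.0000]

First-step conditioning: h[2] = 0; for i ≠ 2, h[i] = 1 + Σ_k P[i][k]·h[k].
  h[0] = 1 + 1/3·h[0] + 1/12·h[1]
  h[1] = 1 + 1/3·h[0] + 7/12·h[1]
Solving the 2×2 linear system over states ≠ 2 gives exactly h = [2, 4, 0] (h[2] = 0 is the target).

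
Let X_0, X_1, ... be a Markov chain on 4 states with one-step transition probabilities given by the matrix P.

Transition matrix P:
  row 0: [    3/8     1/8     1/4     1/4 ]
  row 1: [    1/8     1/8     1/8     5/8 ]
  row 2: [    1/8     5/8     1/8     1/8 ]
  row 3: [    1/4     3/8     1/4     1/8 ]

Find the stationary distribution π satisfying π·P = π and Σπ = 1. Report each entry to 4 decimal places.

π = [0.2166, 0.2946, 0.1895, 0.2994]

Balance equations π_j = Σ_i π_i·P[i][j]:
  π_0 = 3/8·π_0 + 1/8·π_1 + 1/8·π_2 + 1/4·π_3
  π_1 = 1/8·π_0 + 1/8·π_1 + 5/8·π_2 + 3/8·π_3
  π_2 = 1/4·π_0 + 1/8·π_1 + 1/8·π_2 + 1/4·π_3
  normalize: π_0 + π_1 + π_2 + π_3 = 1
Solving the linear system gives exactly π = [34/157, 185/628, 119/628, 47/157].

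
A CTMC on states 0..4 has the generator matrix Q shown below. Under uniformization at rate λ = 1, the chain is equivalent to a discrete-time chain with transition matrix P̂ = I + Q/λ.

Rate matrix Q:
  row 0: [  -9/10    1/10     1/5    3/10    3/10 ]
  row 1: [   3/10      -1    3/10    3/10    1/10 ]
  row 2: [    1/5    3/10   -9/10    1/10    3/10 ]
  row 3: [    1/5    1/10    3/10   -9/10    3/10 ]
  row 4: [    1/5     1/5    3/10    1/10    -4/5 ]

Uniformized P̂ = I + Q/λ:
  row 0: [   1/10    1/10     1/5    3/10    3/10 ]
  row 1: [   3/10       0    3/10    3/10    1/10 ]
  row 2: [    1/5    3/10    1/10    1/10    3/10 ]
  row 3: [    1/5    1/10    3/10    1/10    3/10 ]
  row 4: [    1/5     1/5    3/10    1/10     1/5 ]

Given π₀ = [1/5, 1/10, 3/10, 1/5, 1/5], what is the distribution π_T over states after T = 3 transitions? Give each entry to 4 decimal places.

t=0: π = [0.2000, 0.1000, 0.3000, 0.2000, 0.2000]
t=1: π = [0.1900, 0.1700, 0.2200, 0.1600, 0.2600]
t=2: π = [0.1980, 0.1530, 0.2370, 0.1720, 0.2400]
t=3: π = [0.1955, 0.1561, 0.2328, 0.1702, 0.2454]

π = [0.1955, 0.1561, 0.2328, 0.1702, 0.2454]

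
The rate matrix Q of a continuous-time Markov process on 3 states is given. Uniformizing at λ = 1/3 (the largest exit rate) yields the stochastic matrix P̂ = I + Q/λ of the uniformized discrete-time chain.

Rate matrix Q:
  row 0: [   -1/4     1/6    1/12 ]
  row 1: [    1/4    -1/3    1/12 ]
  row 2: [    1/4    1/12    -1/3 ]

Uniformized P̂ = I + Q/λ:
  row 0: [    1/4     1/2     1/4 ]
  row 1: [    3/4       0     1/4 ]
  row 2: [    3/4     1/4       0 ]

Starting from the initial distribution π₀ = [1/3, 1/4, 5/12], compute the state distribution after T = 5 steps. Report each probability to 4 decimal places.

t=0: π = [0.3333, 0.2500, 0.4167]
t=1: π = [0.5833, 0.2708, 0.1458]
t=2: π = [0.4583, 0.3281, 0.2135]
t=3: π = [0.5208, 0.2826, 0.1966]
t=4: π = [0.4896, 0.3096, 0.2008]
t=5: π = [0.5052, 0.2950, 0.1998]

π = [0.5052, 0.2950, 0.1998]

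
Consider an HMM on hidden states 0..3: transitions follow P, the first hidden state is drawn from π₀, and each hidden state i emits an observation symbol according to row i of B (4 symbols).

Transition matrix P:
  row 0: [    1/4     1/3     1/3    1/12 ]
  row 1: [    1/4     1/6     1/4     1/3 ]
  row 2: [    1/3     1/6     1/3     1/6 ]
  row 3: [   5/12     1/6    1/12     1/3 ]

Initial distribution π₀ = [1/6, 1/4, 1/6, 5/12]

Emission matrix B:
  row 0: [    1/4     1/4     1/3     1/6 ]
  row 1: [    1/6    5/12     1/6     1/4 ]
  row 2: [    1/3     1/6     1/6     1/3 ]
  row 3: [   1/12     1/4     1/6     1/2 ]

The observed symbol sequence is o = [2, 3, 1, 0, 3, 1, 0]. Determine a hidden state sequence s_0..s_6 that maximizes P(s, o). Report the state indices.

t=0: δ = [5.556e-02, 4.167e-02, 2.778e-02, 6.944e-02]  (obs o_0=2)
t=1: δ = [4.823e-03, 4.630e-03, 6.173e-03, 1.157e-02]  ψ = [3, 0, 0, 3]  (obs o_1=3)
t=2: δ = [1.206e-03, 8.038e-04, 3.429e-04, 9.645e-04]  ψ = [3, 3, 2, 3]  (obs o_2=1)
t=3: δ = [1.005e-04, 6.698e-05, 1.340e-04, 2.679e-05]  ψ = [3, 0, 0, 3]  (obs o_3=0)
t=4: δ = [7.442e-06, 8.372e-06, 1.488e-05, 1.116e-05]  ψ = [2, 0, 2, 1]  (obs o_4=3)
t=5: δ = [1.240e-06, 1.034e-06, 8.269e-07, 9.303e-07]  ψ = [2, 0, 2, 3]  (obs o_5=1)
t=6: δ = [9.690e-08, 6.891e-08, 1.378e-07, 2.871e-08]  ψ = [3, 0, 0, 1]  (obs o_6=0)
backtrack: best end state = 2; path = [3, 3, 0, 2, 2, 0, 2]

path = [3, 3, 0, 2, 2, 0, 2]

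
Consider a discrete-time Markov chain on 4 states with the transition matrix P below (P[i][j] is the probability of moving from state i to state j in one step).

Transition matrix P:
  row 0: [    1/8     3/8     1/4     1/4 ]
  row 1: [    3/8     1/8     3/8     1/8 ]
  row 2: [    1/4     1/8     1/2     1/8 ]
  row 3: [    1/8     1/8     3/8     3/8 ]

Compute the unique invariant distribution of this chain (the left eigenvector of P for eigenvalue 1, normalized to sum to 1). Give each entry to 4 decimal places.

Balance equations π_j = Σ_i π_i·P[i][j]:
  π_0 = 1/8·π_0 + 3/8·π_1 + 1/4·π_2 + 1/8·π_3
  π_1 = 3/8·π_0 + 1/8·π_1 + 1/8·π_2 + 1/8·π_3
  π_2 = 1/4·π_0 + 3/8·π_1 + 1/2·π_2 + 3/8·π_3
  normalize: π_0 + π_1 + π_2 + π_3 = 1
Solving the linear system gives exactly π = [47/214, 77/428, 85/214, 87/428].

π = [0.2196, 0.1799, 0.3972, 0.2033]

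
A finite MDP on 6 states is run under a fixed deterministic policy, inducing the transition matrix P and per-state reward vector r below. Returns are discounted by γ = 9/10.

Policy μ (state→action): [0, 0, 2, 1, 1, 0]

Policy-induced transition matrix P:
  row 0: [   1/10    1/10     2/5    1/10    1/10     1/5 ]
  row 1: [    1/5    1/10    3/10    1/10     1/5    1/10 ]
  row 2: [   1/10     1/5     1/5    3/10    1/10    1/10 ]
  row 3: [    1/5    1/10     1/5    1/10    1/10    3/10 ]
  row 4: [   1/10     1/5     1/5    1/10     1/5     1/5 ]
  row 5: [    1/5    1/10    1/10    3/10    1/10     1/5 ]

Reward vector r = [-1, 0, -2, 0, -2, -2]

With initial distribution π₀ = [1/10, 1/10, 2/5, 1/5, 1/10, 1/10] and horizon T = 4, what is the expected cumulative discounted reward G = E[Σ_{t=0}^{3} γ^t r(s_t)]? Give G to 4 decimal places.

t=0: π = [0.1000, 0.1000, 0.4000, 0.2000, 0.1000, 0.1000], E[r] = -1.3000, γ^t·E[r] = -1.300000, running G = -1.300000
t=1: π = [0.1400, 0.1500, 0.2200, 0.2000, 0.1200, 0.1700], E[r] = -1.1600, γ^t·E[r] = -1.044000, running G = -2.344000
t=2: π = [0.1520, 0.1340, 0.2260, 0.1780, 0.1270, 0.1830], E[r] = -1.2240, γ^t·E[r] = -0.991440, running G = -3.335440
t=3: π = [0.1495, 0.1353, 0.2255, 0.1818, 0.1261, 0.1818], E[r] = -1.2163, γ^t·E[r] = -0.886683, running G = -4.222123

G = -4.2221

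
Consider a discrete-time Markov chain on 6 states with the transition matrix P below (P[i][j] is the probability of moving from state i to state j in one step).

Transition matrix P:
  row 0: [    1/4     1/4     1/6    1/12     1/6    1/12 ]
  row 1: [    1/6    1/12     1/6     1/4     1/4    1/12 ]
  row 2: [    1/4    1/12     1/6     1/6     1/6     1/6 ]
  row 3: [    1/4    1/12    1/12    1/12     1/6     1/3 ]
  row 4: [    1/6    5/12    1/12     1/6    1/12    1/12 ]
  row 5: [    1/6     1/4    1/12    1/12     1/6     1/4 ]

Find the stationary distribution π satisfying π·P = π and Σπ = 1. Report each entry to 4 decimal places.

π = [0.2063, 0.2000, 0.1278, 0.1414, 0.1692, 0.1552]

Balance equations π_j = Σ_i π_i·P[i][j]:
  π_0 = 1/4·π_0 + 1/6·π_1 + 1/4·π_2 + 1/4·π_3 + 1/6·π_4 + 1/6·π_5
  π_1 = 1/4·π_0 + 1/12·π_1 + 1/12·π_2 + 1/12·π_3 + 5/12·π_4 + 1/4·π_5
  π_2 = 1/6·π_0 + 1/6·π_1 + 1/6·π_2 + 1/12·π_3 + 1/12·π_4 + 1/12·π_5
  π_3 = 1/12·π_0 + 1/4·π_1 + 1/6·π_2 + 1/12·π_3 + 1/6·π_4 + 1/12·π_5
  π_4 = 1/6·π_0 + 1/4·π_1 + 1/6·π_2 + 1/6·π_3 + 1/12·π_4 + 1/6·π_5
  normalize: π_0 + π_1 + π_2 + π_3 + π_4 + π_5 = 1
Solving the linear system gives exactly π = [27775/134636, 53853/269272, 34425/269272, 38081/269272, 45569/269272, 20897/134636].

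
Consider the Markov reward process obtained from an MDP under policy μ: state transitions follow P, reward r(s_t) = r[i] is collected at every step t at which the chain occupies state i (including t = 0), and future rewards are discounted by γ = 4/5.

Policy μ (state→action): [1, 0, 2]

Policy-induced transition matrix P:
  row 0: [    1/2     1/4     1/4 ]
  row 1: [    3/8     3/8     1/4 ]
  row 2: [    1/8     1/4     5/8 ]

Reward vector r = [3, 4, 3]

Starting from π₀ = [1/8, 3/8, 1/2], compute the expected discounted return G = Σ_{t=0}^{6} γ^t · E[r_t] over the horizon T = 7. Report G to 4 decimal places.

t=0: π = [0.1250, 0.3750, 0.5000], E[r] = 3.3750, γ^t·E[r] = 3.375000, running G = 3.375000
t=1: π = [0.2656, 0.2969, 0.4375], E[r] = 3.2969, γ^t·E[r] = 2.637500, running G = 6.012500
t=2: π = [0.2988, 0.2871, 0.4141], E[r] = 3.2871, γ^t·E[r] = 2.103750, running G = 8.116250
t=3: π = [0.3088, 0.2859, 0.4053], E[r] = 3.2859, γ^t·E[r] = 1.682375, running G = 9.798625
t=4: π = [0.3123, 0.2857, 0.4020], E[r] = 3.2857, γ^t·E[r] = 1.345838, running G = 11.144463
t=5: π = [0.3135, 0.2857, 0.4007], E[r] = 3.2857, γ^t·E[r] = 1.076664, running G = 12.221126
t=6: π = [0.3140, 0.2857, 0.4003], E[r] = 3.2857, γ^t·E[r] = 0.861330, running G = 13.082457

G = 13.0825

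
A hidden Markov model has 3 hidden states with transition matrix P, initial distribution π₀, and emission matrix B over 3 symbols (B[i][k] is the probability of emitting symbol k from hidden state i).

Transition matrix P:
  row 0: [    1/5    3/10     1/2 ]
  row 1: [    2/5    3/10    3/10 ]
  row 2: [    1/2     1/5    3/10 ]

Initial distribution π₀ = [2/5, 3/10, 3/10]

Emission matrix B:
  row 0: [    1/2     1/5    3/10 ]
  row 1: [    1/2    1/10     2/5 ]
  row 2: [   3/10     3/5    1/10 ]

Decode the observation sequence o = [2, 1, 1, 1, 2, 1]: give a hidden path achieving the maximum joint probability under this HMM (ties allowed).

path = [0, 2, 2, 2, 0, 2]

t=0: δ = [1.200e-01, 1.200e-01, 3.000e-02]  (obs o_0=2)
t=1: δ = [9.600e-03, 3.600e-03, 3.600e-02]  ψ = [1, 0, 0]  (obs o_1=1)
t=2: δ = [3.600e-03, 7.200e-04, 6.480e-03]  ψ = [2, 2, 2]  (obs o_2=1)
t=3: δ = [6.480e-04, 1.296e-04, 1.166e-03]  ψ = [2, 2, 2]  (obs o_3=1)
t=4: δ = [1.750e-04, 9.331e-05, 3.499e-05]  ψ = [2, 2, 2]  (obs o_4=2)
t=5: δ = [7.465e-06, 5.249e-06, 5.249e-05]  ψ = [1, 0, 0]  (obs o_5=1)
backtrack: best end state = 2; path = [0, 2, 2, 2, 0, 2]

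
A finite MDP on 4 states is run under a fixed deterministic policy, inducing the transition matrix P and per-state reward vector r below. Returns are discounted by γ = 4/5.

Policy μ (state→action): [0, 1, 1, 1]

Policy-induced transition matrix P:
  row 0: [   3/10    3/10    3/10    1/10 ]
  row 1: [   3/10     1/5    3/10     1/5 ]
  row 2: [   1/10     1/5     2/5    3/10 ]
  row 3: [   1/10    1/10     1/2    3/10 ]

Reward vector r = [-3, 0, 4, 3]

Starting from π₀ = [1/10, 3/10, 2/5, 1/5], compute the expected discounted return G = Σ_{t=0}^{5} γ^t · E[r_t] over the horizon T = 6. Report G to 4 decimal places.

G = 6.6244

t=0: π = [0.1000, 0.3000, 0.4000, 0.2000], E[r] = 1.9000, γ^t·E[r] = 1.900000, running G = 1.900000
t=1: π = [0.1800, 0.1900, 0.3800, 0.2500], E[r] = 1.7300, γ^t·E[r] = 1.384000, running G = 3.284000
t=2: π = [0.1740, 0.1930, 0.3880, 0.2450], E[r] = 1.7650, γ^t·E[r] = 1.129600, running G = 4.413600
t=3: π = [0.1734, 0.1929, 0.3878, 0.2459], E[r] = 1.7687, γ^t·E[r] = 0.905574, running G = 5.319174
t=4: π = [0.1733, 0.1928, 0.3880, 0.2460], E[r] = 1.7702, γ^t·E[r] = 0.725053, running G = 6.044228
t=5: π = [0.1732, 0.1927, 0.3880, 0.2461], E[r] = 1.7706, γ^t·E[r] = 0.580197, running G = 6.624425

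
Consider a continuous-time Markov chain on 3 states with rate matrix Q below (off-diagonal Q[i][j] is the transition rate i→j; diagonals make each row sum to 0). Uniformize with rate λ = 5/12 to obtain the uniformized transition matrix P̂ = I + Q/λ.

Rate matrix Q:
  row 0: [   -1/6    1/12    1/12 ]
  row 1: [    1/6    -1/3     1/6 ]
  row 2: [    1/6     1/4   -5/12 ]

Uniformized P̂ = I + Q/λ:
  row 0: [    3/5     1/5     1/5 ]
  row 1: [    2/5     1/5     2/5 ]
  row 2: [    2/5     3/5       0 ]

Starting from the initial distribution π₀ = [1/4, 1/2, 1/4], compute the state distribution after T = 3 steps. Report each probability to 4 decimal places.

t=0: π = [0.2500, 0.5000, 0.2500]
t=1: π = [0.4500, 0.3000, 0.2500]
t=2: π = [0.4900, 0.3000, 0.2100]
t=3: π = [0.4980, 0.2840, 0.2180]

π = [0.4980, 0.2840, 0.2180]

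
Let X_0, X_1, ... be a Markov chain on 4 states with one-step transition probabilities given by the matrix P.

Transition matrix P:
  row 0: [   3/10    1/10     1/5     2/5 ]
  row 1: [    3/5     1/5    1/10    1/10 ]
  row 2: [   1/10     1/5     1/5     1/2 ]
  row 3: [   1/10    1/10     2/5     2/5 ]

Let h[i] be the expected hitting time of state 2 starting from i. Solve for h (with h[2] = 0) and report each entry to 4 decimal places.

First-step conditioning: h[2] = 0; for i ≠ 2, h[i] = 1 + Σ_k P[i][k]·h[k].
  h[0] = 1 + 3/10·h[0] + 1/10·h[1] + 2/5·h[3]
  h[1] = 1 + 3/5·h[0] + 1/5·h[1] + 1/10·h[3]
  h[3] = 1 + 1/10·h[0] + 1/10·h[1] + 2/5·h[3]
Solving the 3×3 linear system over states ≠ 2 gives exactly h = [225/59, 265/59, 0, 180/59] (h[2] = 0 is the target).

h = [3.8136, 4.4915, 0.0000, 3.0508]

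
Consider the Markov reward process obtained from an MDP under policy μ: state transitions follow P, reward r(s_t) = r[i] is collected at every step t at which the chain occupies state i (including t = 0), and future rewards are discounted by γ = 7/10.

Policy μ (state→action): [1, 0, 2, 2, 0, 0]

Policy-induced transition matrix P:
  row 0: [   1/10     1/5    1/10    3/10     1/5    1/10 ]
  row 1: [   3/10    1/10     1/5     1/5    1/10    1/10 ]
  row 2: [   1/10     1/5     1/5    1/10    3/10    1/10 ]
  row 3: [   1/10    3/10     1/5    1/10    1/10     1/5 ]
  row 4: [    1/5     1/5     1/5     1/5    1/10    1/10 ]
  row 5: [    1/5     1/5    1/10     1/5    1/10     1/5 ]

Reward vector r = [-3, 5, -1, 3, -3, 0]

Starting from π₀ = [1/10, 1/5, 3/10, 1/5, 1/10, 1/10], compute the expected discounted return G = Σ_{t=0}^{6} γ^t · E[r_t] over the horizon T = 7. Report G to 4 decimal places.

G = 1.4648

t=0: π = [0.1000, 0.2000, 0.3000, 0.2000, 0.1000, 0.1000], E[r] = 0.7000, γ^t·E[r] = 0.700000, running G = 0.700000
t=1: π = [0.1600, 0.2000, 0.1800, 0.1600, 0.1700, 0.1300], E[r] = 0.3100, γ^t·E[r] = 0.217000, running G = 0.917000
t=2: π = [0.1700, 0.1960, 0.1710, 0.1820, 0.1520, 0.1290], E[r] = 0.3890, γ^t·E[r] = 0.190610, running G = 1.107610
t=3: π = [0.1673, 0.1986, 0.1701, 0.1817, 0.1512, 0.1311], E[r] = 0.4125, γ^t·E[r] = 0.141488, running G = 1.249098
t=4: π = [0.1680, 0.1983, 0.1702, 0.1816, 0.1508, 0.1313], E[r] = 0.4099, γ^t·E[r] = 0.098427, running G = 1.347524
t=5: π = [0.1679, 0.1983, 0.1701, 0.1816, 0.1508, 0.1313], E[r] = 0.4103, γ^t·E[r] = 0.068966, running G = 1.416490
t=6: π = [0.1679, 0.1983, 0.1701, 0.1816, 0.1508, 0.1313], E[r] = 0.4104, γ^t·E[r] = 0.048281, running G = 1.464771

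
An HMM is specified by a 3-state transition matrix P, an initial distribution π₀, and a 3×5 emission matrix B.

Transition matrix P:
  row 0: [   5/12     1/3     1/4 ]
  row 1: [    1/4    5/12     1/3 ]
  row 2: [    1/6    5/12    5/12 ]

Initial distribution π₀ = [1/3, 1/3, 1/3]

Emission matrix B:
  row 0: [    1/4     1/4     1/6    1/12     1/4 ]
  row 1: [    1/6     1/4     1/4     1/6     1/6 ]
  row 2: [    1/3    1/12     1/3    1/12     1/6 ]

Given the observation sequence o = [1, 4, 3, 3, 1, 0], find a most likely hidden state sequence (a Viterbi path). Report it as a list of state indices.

t=0: δ = [8.333e-02, 8.333e-02, 2.778e-02]  (obs o_0=1)
t=1: δ = [8.681e-03, 5.787e-03, 4.630e-03]  ψ = [0, 1, 1]  (obs o_1=4)
t=2: δ = [3.014e-04, 4.823e-04, 1.808e-04]  ψ = [0, 0, 0]  (obs o_2=3)
t=3: δ = [1.047e-05, 3.349e-05, 1.340e-05]  ψ = [0, 1, 1]  (obs o_3=3)
t=4: δ = [2.093e-06, 3.489e-06, 9.303e-07]  ψ = [1, 1, 1]  (obs o_4=1)
t=5: δ = [2.180e-07, 2.423e-07, 3.876e-07]  ψ = [0, 1, 1]  (obs o_5=0)
backtrack: best end state = 2; path = [0, 0, 1, 1, 1, 2]

path = [0, 0, 1, 1, 1, 2]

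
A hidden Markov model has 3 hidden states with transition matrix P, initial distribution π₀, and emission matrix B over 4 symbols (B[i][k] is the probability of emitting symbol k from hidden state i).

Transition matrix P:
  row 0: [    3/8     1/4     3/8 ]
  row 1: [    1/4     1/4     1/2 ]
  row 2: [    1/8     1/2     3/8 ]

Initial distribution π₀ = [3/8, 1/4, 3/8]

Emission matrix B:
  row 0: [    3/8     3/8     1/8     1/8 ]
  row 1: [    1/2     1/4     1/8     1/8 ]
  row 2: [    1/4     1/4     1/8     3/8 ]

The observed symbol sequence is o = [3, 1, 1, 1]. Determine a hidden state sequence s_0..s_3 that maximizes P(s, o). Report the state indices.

t=0: δ = [4.688e-02, 3.125e-02, 1.406e-01]  (obs o_0=3)
t=1: δ = [6.592e-03, 1.758e-02, 1.318e-02]  ψ = [0, 2, 2]  (obs o_1=1)
t=2: δ = [1.648e-03, 1.648e-03, 2.197e-03]  ψ = [1, 2, 1]  (obs o_2=1)
t=3: δ = [2.317e-04, 2.747e-04, 2.060e-04]  ψ = [0, 2, 1]  (obs o_3=1)
backtrack: best end state = 1; path = [2, 1, 2, 1]

path = [2, 1, 2, 1]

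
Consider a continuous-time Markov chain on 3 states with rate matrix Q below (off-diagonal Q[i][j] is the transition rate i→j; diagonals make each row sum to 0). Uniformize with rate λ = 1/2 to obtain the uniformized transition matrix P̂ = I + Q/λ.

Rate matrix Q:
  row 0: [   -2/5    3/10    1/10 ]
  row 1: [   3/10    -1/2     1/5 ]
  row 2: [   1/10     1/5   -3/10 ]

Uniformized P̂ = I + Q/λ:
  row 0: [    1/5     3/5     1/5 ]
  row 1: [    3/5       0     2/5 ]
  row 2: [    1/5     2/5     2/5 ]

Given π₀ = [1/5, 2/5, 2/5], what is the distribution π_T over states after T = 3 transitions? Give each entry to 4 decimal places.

t=0: π = [0.2000, 0.4000, 0.4000]
t=1: π = [0.3600, 0.2800, 0.3600]
t=2: π = [0.3120, 0.3600, 0.3280]
t=3: π = [0.3440, 0.3184, 0.3376]

π = [0.3440, 0.3184, 0.3376]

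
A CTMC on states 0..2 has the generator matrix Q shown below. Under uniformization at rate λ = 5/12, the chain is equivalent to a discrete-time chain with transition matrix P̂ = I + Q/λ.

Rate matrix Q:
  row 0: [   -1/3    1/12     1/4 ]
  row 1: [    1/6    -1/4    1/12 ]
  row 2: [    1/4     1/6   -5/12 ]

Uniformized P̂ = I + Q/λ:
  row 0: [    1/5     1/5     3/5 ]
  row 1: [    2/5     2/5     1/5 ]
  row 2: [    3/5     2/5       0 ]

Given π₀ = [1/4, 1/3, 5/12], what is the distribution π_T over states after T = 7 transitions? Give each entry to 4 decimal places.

π = [0.3830, 0.3238, 0.2932]

t=0: π = [0.2500, 0.3333, 0.4167]
t=1: π = [0.4333, 0.3500, 0.2167]
t=2: π = [0.3567, 0.3133, 0.3300]
t=3: π = [0.3947, 0.3287, 0.2767]
t=4: π = [0.3764, 0.3211, 0.3025]
t=5: π = [0.3852, 0.3247, 0.2901]
t=6: π = [0.3810, 0.3230, 0.2961]
t=7: π = [0.3830, 0.3238, 0.2932]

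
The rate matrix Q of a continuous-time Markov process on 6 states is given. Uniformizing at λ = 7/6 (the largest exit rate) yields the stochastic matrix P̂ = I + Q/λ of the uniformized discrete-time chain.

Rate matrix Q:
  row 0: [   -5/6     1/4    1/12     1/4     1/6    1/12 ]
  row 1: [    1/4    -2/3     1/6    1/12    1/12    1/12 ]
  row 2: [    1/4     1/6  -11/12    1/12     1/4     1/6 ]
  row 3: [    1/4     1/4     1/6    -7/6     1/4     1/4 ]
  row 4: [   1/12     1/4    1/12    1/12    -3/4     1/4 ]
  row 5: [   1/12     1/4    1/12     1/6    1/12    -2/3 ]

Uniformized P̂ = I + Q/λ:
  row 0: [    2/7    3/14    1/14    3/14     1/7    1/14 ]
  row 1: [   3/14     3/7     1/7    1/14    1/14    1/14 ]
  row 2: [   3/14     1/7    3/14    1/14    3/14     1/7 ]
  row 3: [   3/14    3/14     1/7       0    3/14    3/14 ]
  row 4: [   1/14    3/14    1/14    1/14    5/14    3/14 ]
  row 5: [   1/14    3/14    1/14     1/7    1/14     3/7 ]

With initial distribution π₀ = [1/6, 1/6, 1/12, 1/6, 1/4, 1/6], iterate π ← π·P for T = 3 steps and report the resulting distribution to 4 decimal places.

t=0: π = [0.1667, 0.1667, 0.0833, 0.1667, 0.2500, 0.1667]
t=1: π = [0.1667, 0.2440, 0.1071, 0.0952, 0.1905, 0.1964]
t=2: π = [0.1709, 0.2589, 0.1110, 0.1025, 0.1667, 0.1901]
t=3: π = [0.1755, 0.2618, 0.1131, 0.1021, 0.1617, 0.1857]

π = [0.1755, 0.2618, 0.1131, 0.1021, 0.1617, 0.1857]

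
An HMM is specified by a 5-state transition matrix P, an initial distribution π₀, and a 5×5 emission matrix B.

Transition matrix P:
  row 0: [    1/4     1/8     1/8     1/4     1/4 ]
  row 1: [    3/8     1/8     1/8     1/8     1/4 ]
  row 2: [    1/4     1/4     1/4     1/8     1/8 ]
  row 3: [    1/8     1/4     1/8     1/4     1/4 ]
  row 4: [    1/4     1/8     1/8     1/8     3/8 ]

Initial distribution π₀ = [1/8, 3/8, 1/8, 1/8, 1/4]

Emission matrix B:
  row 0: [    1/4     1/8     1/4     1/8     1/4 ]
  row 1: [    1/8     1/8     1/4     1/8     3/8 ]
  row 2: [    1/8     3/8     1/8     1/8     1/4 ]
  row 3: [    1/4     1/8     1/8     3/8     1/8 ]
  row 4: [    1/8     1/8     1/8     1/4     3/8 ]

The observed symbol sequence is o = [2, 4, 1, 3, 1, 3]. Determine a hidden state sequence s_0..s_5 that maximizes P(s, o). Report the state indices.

t=0: δ = [3.125e-02, 9.375e-02, 1.562e-02, 1.562e-02, 3.125e-02]  (obs o_0=2)
t=1: δ = [8.789e-03, 4.395e-03, 2.930e-03, 1.465e-03, 8.789e-03]  ψ = [1, 1, 1, 1, 1]  (obs o_1=4)
t=2: δ = [2.747e-04, 1.373e-04, 4.120e-04, 2.747e-04, 4.120e-04]  ψ = [0, 0, 0, 0, 4]  (obs o_2=1)
t=3: δ = [1.287e-05, 1.287e-05, 1.287e-05, 2.575e-05, 3.862e-05]  ψ = [2, 2, 2, 0, 4]  (obs o_3=3)
t=4: δ = [1.207e-06, 8.047e-07, 1.810e-06, 8.047e-07, 1.810e-06]  ψ = [4, 3, 4, 3, 4]  (obs o_4=1)
t=5: δ = [5.658e-08, 5.658e-08, 5.658e-08, 1.132e-07, 1.697e-07]  ψ = [2, 2, 2, 0, 4]  (obs o_5=3)
backtrack: best end state = 4; path = [1, 4, 4, 4, 4, 4]

path = [1, 4, 4, 4, 4, 4]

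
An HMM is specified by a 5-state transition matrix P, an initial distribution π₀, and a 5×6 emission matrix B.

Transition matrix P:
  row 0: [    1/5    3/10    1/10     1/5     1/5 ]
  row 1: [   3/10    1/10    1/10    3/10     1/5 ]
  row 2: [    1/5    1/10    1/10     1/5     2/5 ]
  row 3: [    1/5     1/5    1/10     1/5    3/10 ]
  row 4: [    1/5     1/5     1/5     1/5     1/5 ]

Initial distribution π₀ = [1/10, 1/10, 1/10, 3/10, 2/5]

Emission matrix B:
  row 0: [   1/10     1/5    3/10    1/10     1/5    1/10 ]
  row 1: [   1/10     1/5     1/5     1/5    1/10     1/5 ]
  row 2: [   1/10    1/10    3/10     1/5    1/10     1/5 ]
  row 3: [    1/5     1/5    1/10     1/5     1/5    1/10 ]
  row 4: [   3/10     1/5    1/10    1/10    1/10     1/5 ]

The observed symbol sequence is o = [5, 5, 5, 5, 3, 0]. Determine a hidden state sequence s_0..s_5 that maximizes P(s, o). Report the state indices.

path = [4, 2, 4, 1, 3, 4]

t=0: δ = [1.000e-02, 2.000e-02, 2.000e-02, 3.000e-02, 8.000e-02]  (obs o_0=5)
t=1: δ = [1.600e-03, 3.200e-03, 3.200e-03, 1.600e-03, 3.200e-03]  ψ = [4, 4, 4, 4, 4]  (obs o_1=5)
t=2: δ = [9.600e-05, 1.280e-04, 1.280e-04, 9.600e-05, 2.560e-04]  ψ = [1, 4, 4, 1, 2]  (obs o_2=5)
t=3: δ = [5.120e-06, 1.024e-05, 1.024e-05, 5.120e-06, 1.024e-05]  ψ = [4, 4, 4, 4, 2]  (obs o_3=5)
t=4: δ = [3.072e-07, 4.096e-07, 4.096e-07, 6.144e-07, 4.096e-07]  ψ = [1, 4, 4, 1, 2]  (obs o_4=3)
t=5: δ = [1.229e-08, 1.229e-08, 8.192e-09, 2.458e-08, 5.530e-08]  ψ = [1, 3, 4, 1, 3]  (obs o_5=0)
backtrack: best end state = 4; path = [4, 2, 4, 1, 3, 4]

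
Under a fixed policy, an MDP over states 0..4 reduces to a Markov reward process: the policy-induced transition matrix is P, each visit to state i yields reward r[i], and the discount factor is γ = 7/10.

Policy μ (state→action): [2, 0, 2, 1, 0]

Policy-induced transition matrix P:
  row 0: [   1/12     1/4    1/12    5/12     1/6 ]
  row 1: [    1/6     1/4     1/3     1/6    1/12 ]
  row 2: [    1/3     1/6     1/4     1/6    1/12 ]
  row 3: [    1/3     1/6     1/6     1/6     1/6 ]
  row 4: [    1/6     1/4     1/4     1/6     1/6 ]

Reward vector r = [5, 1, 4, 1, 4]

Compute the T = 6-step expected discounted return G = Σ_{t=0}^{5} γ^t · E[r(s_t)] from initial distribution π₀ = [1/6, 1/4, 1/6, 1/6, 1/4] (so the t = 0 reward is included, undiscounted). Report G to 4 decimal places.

G = 8.5802

t=0: π = [0.1667, 0.2500, 0.1667, 0.1667, 0.2500], E[r] = 2.9167, γ^t·E[r] = 2.916667, running G = 2.916667
t=1: π = [0.2083, 0.2222, 0.2292, 0.2083, 0.1319], E[r] = 2.9167, γ^t·E[r] = 2.041667, running G = 4.958333
t=2: π = [0.2222, 0.2135, 0.2164, 0.2188, 0.1291], E[r] = 2.9253, γ^t·E[r] = 1.433420, running G = 6.391753
t=3: π = [0.2207, 0.2137, 0.2125, 0.2222, 0.1308], E[r] = 2.9128, γ^t·E[r] = 0.999093, running G = 7.390847
t=4: π = [0.2207, 0.2138, 0.2125, 0.2218, 0.1311], E[r] = 2.9139, γ^t·E[r] = 0.699631, running G = 8.090478
t=5: π = [0.2207, 0.2138, 0.2125, 0.2219, 0.1311], E[r] = 2.9137, γ^t·E[r] = 0.489705, running G = 8.580183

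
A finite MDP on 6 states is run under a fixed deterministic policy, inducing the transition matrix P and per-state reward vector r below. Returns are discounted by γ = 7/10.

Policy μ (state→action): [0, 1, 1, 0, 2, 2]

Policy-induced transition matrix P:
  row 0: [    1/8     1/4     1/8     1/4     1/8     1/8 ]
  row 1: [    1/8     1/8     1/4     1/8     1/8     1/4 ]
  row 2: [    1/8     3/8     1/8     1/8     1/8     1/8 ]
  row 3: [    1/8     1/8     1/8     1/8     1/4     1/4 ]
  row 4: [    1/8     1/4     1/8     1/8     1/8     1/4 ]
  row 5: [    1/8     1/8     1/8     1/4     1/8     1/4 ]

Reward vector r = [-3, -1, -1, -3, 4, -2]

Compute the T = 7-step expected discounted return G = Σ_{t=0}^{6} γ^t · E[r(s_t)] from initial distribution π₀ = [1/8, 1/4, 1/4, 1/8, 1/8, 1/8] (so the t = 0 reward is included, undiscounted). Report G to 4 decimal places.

t=0: π = [0.1250, 0.2500, 0.2500, 0.1250, 0.1250, 0.1250], E[r] = -1.0000, γ^t·E[r] = -1.000000, running G = -1.000000
t=1: π = [0.1250, 0.2188, 0.1563, 0.1563, 0.1406, 0.2031], E[r] = -1.0625, γ^t·E[r] = -0.743750, running G = -1.743750
t=2: π = [0.1250, 0.1973, 0.1523, 0.1660, 0.1445, 0.2148], E[r] = -1.0742, γ^t·E[r] = -0.526367, running G = -2.270117
t=3: π = [0.1250, 0.1968, 0.1497, 0.1675, 0.1458, 0.2153], E[r] = -1.0715, γ^t·E[r] = -0.367536, running G = -2.637653
t=4: π = [0.1250, 0.1963, 0.1496, 0.1675, 0.1459, 0.2157], E[r] = -1.0711, γ^t·E[r] = -0.257165, running G = -2.894818
t=5: π = [0.1250, 0.1963, 0.1495, 0.1676, 0.1459, 0.2157], E[r] = -1.0711, γ^t·E[r] = -0.180025, running G = -3.074843
t=6: π = [0.1250, 0.1963, 0.1495, 0.1676, 0.1459, 0.2157], E[r] = -1.0711, γ^t·E[r] = -0.126015, running G = -3.200858

G = -3.2009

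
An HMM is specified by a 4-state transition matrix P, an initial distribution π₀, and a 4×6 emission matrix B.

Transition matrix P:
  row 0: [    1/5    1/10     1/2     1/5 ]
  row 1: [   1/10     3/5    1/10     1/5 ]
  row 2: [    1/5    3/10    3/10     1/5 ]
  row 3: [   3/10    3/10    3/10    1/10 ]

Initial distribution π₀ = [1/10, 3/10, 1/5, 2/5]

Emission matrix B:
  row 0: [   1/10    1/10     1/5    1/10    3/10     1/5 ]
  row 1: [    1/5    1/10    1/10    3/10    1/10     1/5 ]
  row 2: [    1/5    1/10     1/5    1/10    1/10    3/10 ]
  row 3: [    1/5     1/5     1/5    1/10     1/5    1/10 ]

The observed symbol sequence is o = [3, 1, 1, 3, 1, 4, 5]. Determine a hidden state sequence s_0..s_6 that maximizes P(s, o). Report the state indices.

path = [1, 1, 1, 1, 3, 0, 2]

t=0: δ = [1.000e-02, 9.000e-02, 2.000e-02, 4.000e-02]  (obs o_0=3)
t=1: δ = [1.200e-03, 5.400e-03, 1.200e-03, 3.600e-03]  ψ = [3, 1, 3, 1]  (obs o_1=1)
t=2: δ = [1.080e-04, 3.240e-04, 1.080e-04, 2.160e-04]  ψ = [3, 1, 3, 1]  (obs o_2=1)
t=3: δ = [6.480e-06, 5.832e-05, 6.480e-06, 6.480e-06]  ψ = [3, 1, 3, 1]  (obs o_3=3)
t=4: δ = [5.832e-07, 3.499e-06, 5.832e-07, 2.333e-06]  ψ = [1, 1, 1, 1]  (obs o_4=1)
t=5: δ = [2.100e-07, 2.100e-07, 6.998e-08, 1.400e-07]  ψ = [3, 1, 3, 1]  (obs o_5=4)
t=6: δ = [8.398e-09, 2.519e-08, 3.149e-08, 4.199e-09]  ψ = [0, 1, 0, 0]  (obs o_6=5)
backtrack: best end state = 2; path = [1, 1, 1, 1, 3, 0, 2]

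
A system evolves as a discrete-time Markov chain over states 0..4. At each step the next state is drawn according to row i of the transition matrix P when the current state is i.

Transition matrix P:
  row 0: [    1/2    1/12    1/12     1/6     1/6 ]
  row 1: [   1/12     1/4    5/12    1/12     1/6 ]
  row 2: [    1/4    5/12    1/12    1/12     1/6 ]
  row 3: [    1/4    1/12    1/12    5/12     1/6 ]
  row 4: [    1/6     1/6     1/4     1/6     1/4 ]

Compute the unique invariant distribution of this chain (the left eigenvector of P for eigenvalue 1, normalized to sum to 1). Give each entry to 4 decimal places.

Balance equations π_j = Σ_i π_i·P[i][j]:
  π_0 = 1/2·π_0 + 1/12·π_1 + 1/4·π_2 + 1/4·π_3 + 1/6·π_4
  π_1 = 1/12·π_0 + 1/4·π_1 + 5/12·π_2 + 1/12·π_3 + 1/6·π_4
  π_2 = 1/12·π_0 + 5/12·π_1 + 1/12·π_2 + 1/12·π_3 + 1/4·π_4
  π_3 = 1/6·π_0 + 1/12·π_1 + 1/12·π_2 + 5/12·π_3 + 1/6·π_4
  normalize: π_0 + π_1 + π_2 + π_3 + π_4 = 1
Solving the linear system gives exactly π = [349/1287, 27/143, 101/572, 85/468, 2/11].

π = [0.2712, 0.1888, 0.1766, 0.1816, 0.1818]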